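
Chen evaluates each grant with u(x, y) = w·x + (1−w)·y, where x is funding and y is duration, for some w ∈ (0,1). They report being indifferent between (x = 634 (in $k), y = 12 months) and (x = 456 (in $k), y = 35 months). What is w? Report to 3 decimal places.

w = 0.114

u(634,12) = u(456,35) means w·634 + (1−w)·12 = w·456 + (1−w)·35.
Rearranging, 178·w − 23·(1−w) = 0.
The marginal rate of substitution is 23/178, so w = 23/(178+23) = 0.114.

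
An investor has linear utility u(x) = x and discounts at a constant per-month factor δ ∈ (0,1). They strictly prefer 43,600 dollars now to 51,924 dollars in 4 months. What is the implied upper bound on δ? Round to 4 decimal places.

δ < 0.9573

Comparing present values: 43600 > δ^4·51924.
So δ^4 < 43600/51924 = 0.83969; taking the 4th root of both positive sides preserves the inequality.
δ < (43600/51924)^(1/4) ≈ 0.9573.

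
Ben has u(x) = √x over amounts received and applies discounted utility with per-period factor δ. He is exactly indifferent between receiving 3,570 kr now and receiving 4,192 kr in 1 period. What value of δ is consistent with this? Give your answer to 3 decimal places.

δ ≈ 0.923

Indifference means u(3570) = δ · u(4192), so δ = u(3570)/u(4192).
With u(x) = √x: δ = √3570/√4192 = √(3570/4192) = 0.92283.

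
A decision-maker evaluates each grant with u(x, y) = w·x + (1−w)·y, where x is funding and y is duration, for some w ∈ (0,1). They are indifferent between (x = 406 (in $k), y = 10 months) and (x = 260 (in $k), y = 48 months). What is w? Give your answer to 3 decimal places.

w = 0.207

Indifference: w·406 + (1−w)·10 = w·260 + (1−w)·48.
Rearranging, 146·w − 38·(1−w) = 0.
Hence w = 38/(146+38) = 38/184 = 0.207.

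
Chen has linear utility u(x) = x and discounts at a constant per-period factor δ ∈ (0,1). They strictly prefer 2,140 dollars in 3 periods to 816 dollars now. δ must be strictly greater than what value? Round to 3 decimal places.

Comparing present values: 816 < δ^3·2140.
Dividing by 2140: δ^3 > 0.38131. Both sides are positive, so the cube root keeps the direction.
δ > 0.38131^(1/3) = 0.725.

δ > 0.725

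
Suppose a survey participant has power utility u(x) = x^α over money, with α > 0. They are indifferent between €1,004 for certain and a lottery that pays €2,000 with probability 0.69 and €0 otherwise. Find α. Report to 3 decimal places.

α ≈ 0.538

EU(lottery) = 0.69·2000^α + 0.31·0 = 0.69·2000^α.
Indifference: 1004^α = 0.69·2000^α, so (1004/2000)^α = 0.69.
α = ln(0.69) / ln(1004/2000) = -0.371064/-0.689155 ≈ 0.538.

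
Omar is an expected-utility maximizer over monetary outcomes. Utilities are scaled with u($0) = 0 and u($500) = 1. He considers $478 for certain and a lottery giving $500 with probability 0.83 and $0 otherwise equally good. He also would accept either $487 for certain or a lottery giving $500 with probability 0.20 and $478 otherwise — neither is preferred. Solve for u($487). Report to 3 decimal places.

0.864

First, u($478) = 0.83·u($500) + 0.17·u($0) = 0.83.
The second indifference gives u($487) = 0.20·u($500) + 0.80·u($478) = 0.20·1.00 + 0.80·0.83 = 0.8640.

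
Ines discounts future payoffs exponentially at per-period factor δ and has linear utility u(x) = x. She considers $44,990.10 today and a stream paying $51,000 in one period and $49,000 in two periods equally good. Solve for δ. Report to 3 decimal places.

Equating present values: 44990.10 = 51000δ + 49000δ².
So 49000δ² + 51000δ − 44990.10 = 0.
δ = (−51000 + √(51000² + 4·49000·44990.10)) / (2·49000) = (−51000 + √11419059600.00) / 98000 ≈ 0.570.

δ ≈ 0.570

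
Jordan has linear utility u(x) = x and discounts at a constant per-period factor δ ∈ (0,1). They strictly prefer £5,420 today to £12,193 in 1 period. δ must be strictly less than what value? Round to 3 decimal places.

The preference means 5420 > δ·12193.
So δ < 5420/12193 = 0.44452.

δ < 0.445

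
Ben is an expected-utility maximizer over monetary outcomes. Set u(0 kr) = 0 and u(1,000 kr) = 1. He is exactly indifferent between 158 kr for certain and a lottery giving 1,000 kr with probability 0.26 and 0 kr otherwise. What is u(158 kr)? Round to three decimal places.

The indifference gives u(158 kr) = 0.26·u(1,000 kr) + 0.74·u(0 kr) = 0.26·1 + 0.74·0 = 0.26.

0.260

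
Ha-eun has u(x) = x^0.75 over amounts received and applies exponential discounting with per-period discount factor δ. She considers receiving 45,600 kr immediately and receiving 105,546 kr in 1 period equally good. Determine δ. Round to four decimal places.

Indifference means u(45600) = δ · u(105546), so δ = u(45600)/u(105546).
With u(x) = x^0.75: δ = 45600^0.75/105546^0.75 = (45600/105546)^0.75 = 0.53290.

δ ≈ 0.5329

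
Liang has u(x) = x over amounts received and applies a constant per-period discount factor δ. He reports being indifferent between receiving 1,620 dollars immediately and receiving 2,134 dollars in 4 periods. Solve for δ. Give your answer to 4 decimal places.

Indifference means u(1620) = δ^4 · u(2134), so δ^4 = u(1620)/u(2134).
With u(x) = x: δ^4 = 1620/2134 = 0.75914.
Taking the 4th root: δ = 0.75914^(1/4) ≈ 0.9334.

δ ≈ 0.9334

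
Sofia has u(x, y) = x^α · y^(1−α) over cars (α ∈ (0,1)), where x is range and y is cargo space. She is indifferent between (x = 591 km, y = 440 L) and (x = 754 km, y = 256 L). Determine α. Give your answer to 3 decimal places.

α ≈ 0.690

The Cobb–Douglas utilities coincide, so 591^α·440^(1−α) = 754^α·256^(1−α).
Rearrange to (591/754)^α = (256/440)^(1−α) and take logs: α·-0.243576 = (1−α)·-0.541597.
With A = -0.243576 and B = -0.541597: α·A = (1−α)·B, so α = B/(A+B) = -0.541597/-0.785173 ≈ 0.690.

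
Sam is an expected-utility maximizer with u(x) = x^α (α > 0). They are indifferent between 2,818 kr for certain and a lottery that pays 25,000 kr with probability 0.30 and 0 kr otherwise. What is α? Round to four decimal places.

EU(lottery) = 0.30·25000^α + 0.70·0 = 0.30·25000^α.
Setting u(2818) equal to that: 2818^α = 0.30·25000^α ⇒ (2818/25000)^α = 0.30.
α = ln(0.30) / ln(2818/25000) = -1.2039728/-2.1828484 ≈ 0.5516.

α ≈ 0.5516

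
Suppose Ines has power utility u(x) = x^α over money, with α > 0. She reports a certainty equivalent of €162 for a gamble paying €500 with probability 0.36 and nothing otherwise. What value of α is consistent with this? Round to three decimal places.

The lottery's expected utility is 0.36·u(500) + 0.64·u(0) = 0.36·500^α (since u(0) = 0 for α > 0).
Setting u(162) equal to that: 162^α = 0.36·500^α ⇒ (162/500)^α = 0.36.
Take logs: α = ln 0.36 / ln(162/500) ≈ 0.90651.

α ≈ 0.907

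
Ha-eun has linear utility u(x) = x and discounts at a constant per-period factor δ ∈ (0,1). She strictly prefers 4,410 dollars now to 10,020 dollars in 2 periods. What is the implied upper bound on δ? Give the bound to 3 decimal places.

The preference means 4410 > δ^2·10020.
Dividing by 10020: δ^2 < 0.44012. Both sides are positive, so the square root keeps the direction.
δ < (4410/10020)^(1/2) ≈ 0.663.

δ < 0.663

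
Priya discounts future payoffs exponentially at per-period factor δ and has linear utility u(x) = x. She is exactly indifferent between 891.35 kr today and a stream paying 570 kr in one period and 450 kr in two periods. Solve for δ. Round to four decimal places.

Present value of the stream is 570·δ + 450·δ². Indifference gives 570δ + 450δ² = 891.35.
That is, 450δ² + 570δ − 891.35 = 0, a quadratic in δ.
The positive root is δ = [−570 + √(570² + 4·450·891.35)] / (2·450) = (−570 + 1389.003)/900 ≈ 0.9100.

δ ≈ 0.9100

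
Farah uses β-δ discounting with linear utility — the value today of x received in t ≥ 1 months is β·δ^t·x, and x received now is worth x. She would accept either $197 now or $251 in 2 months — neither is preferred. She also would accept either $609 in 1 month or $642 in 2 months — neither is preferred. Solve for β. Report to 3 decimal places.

The second indifference involves only future payoffs, so β cancels: β·δ^1·609 = β·δ^2·642, giving δ = 609/642 = 0.94860.
Substituting δ into 197 = β·δ^2·251: β = 197/(225.859) ≈ 0.872.

β ≈ 0.872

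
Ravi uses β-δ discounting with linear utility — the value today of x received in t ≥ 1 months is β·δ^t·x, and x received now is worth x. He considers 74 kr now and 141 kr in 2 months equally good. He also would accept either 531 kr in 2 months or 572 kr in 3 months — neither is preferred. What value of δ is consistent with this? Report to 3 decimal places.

Both payoffs in the second observation are in the future, so β drops out: δ^2·531 = δ^3·572 ⇒ δ = 531/572 = 0.92832.

δ ≈ 0.928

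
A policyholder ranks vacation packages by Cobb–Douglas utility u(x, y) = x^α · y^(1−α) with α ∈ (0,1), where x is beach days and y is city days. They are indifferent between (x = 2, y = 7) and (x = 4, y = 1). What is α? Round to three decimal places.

Indifference: 2^α · 7^(1−α) = 4^α · 1^(1−α).
Taking logs: α·ln 2 + (1−α)·ln 7 = α·ln 4 + (1−α)·ln 1, i.e. α·-0.693147 = (1−α)·-1.945910.
With A = -0.693147 and B = -1.945910: α·A = (1−α)·B, so α = B/(A+B) = -1.945910/-2.639057 ≈ 0.737.

α ≈ 0.737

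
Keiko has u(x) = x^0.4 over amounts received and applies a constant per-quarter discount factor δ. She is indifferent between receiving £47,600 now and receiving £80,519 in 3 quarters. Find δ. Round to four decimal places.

δ ≈ 0.9323

Equating discounted utilities: u(47600) = δ^3·u(80519) ⇒ δ^3 = u(47600)/u(80519).
With u(x) = x^0.4: δ^3 = 47600^0.4/80519^0.4 = (47600/80519)^0.4 = 0.81037.
Taking the cube root: δ = 0.81037^(1/3) ≈ 0.9323.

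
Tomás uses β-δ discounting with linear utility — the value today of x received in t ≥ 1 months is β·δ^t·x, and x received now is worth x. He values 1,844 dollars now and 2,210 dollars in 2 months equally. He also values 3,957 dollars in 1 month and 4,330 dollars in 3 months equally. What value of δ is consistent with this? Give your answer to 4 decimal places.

δ ≈ 0.9560

From the later pair, β·δ^1·3957 = β·δ^3·4330; dividing through, δ^2 = 3957/4330 = 0.91386, so δ = 0.95596.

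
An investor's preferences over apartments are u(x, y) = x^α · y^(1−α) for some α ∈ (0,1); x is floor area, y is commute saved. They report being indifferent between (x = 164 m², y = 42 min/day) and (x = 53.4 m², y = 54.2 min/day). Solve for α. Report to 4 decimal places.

α ≈ 0.1852

The Cobb–Douglas utilities coincide, so 164^α·42^(1−α) = 53.4^α·54.2^(1−α).
Rearrange to (164/53.4)^α = (54.2/42)^(1−α) and take logs: α·1.1220557 = (1−α)·0.2550113.
With A = 1.1220557 and B = 0.2550113: α·A = (1−α)·B, so α = B/(A+B) = 0.2550113/1.3770670 ≈ 0.1852.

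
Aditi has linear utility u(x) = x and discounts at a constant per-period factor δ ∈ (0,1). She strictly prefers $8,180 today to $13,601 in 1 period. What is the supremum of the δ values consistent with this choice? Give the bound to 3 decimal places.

Under u(x) = x this choice says 8180 > δ·13601.
Dividing through by 13601 gives δ < 0.60143.

δ < 0.601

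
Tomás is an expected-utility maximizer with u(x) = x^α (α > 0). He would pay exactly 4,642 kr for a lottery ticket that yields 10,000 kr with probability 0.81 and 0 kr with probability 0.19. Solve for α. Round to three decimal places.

Since u(0) = 0, the lottery's EU is 0.81·10000^α.
Equating: 4642^α = 0.81·10000^α, i.e. 0.4642^α = 0.81.
Taking logs: α·ln(4642/10000) = ln(0.81), so α = -0.210721 / -0.767440 ≈ 0.275.

α ≈ 0.275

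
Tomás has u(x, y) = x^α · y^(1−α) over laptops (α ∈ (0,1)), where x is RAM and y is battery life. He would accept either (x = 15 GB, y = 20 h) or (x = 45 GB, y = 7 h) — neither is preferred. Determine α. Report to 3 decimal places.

Set the two utilities equal: 15^α·20^(1−α) = 45^α·7^(1−α).
(15/45)^α = (7/20)^(1−α); take logs: α·ln(15/45) = (1−α)·ln(7/20), i.e. α·-1.098612 = (1−α)·-1.049822.
With A = -1.098612 and B = -1.049822: α·A = (1−α)·B, so α = B/(A+B) = -1.049822/-2.148434 ≈ 0.489.

α ≈ 0.489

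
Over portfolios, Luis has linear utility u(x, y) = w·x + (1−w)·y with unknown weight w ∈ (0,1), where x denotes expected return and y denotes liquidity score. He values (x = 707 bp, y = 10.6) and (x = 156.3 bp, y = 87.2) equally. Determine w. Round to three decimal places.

Indifference: w·707 + (1−w)·10.6 = w·156.3 + (1−w)·87.2.
Collecting terms: w·550.7 = (1−w)·76.6.
The marginal rate of substitution is 76.6/550.7, so w = 76.6/(550.7+76.6) = 0.122.

w = 0.122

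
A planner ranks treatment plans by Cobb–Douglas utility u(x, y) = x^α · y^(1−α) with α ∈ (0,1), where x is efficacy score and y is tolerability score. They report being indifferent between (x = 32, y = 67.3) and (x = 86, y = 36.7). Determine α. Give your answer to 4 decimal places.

α ≈ 0.3802

The Cobb–Douglas utilities coincide, so 32^α·67.3^(1−α) = 86^α·36.7^(1−α).
Rearrange to (32/86)^α = (36.7/67.3)^(1−α) and take logs: α·-0.9886114 = (1−α)·-0.6063835.
Thus α·(-1.5949949) = -0.6063835, so α = -0.6063835/-1.5949949 ≈ 0.3802.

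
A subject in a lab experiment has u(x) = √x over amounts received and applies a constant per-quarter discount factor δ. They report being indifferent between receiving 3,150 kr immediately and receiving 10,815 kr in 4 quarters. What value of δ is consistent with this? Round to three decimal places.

Equating discounted utilities: u(3150) = δ^4·u(10815) ⇒ δ^4 = u(3150)/u(10815).
With u(x) = √x: δ^4 = √3150/√10815 = √(3150/10815) = 0.53969.
Hence δ = (0.53969)^(1/4) = 0.85711.

δ ≈ 0.857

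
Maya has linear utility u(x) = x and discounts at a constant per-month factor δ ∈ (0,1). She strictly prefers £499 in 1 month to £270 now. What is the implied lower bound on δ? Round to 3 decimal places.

The preference means 270 < δ·499.
Dividing through by 499 gives δ > 0.54108.

δ > 0.541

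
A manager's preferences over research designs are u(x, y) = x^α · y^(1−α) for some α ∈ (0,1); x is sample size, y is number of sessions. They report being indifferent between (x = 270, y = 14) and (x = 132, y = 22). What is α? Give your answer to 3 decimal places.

Indifference: 270^α · 14^(1−α) = 132^α · 22^(1−α).
(270/132)^α = (22/14)^(1−α); take logs: α·ln(270/132) = (1−α)·ln(22/14), i.e. α·0.715620 = (1−α)·0.451985.
With A = 0.715620 and B = 0.451985: α·A = (1−α)·B, so α = B/(A+B) = 0.451985/1.167605 ≈ 0.387.

α ≈ 0.387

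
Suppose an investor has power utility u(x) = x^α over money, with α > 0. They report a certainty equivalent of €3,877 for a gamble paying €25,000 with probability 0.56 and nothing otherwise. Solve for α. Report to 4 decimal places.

α ≈ 0.3111

Since u(0) = 0, the lottery's EU is 0.56·25000^α.
Equating: 3877^α = 0.56·25000^α, i.e. 0.1551^α = 0.56.
α = ln(0.56) / ln(3877/25000) = -0.5798185/-1.8638142 ≈ 0.3111.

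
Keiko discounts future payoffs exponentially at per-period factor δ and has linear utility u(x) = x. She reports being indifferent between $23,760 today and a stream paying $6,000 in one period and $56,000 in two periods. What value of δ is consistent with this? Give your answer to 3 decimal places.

δ ≈ 0.600

Equating present values: 23760 = 6000δ + 56000δ².
That is, 56000δ² + 6000δ − 23760 = 0, a quadratic in δ.
The positive root is δ = [−6000 + √(6000² + 4·56000·23760)] / (2·56000) = (−6000 + 73200.000)/112000 ≈ 0.600.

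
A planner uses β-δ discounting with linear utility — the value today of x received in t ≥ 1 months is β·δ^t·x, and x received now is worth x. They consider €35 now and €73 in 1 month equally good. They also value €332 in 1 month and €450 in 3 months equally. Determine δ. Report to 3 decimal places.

The second indifference involves only future payoffs, so β cancels: β·δ^1·332 = β·δ^3·450, giving δ^2 = 332/450 = 0.73778, so δ = 0.85894.

δ ≈ 0.859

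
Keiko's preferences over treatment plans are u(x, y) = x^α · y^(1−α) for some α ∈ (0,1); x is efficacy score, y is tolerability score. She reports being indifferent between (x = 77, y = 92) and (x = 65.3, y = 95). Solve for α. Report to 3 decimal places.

α ≈ 0.163

Indifference: 77^α · 92^(1−α) = 65.3^α · 95^(1−α).
(77/65.3)^α = (95/92)^(1−α); take logs: α·ln(77/65.3) = (1−α)·ln(95/92), i.e. α·0.164813 = (1−α)·0.032088.
Thus α·(0.196901) = 0.032088, so α = 0.032088/0.196901 ≈ 0.163.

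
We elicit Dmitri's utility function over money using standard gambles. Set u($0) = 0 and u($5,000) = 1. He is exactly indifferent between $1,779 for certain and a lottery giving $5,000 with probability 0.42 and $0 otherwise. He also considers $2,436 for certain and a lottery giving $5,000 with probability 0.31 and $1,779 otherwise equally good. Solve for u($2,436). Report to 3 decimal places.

0.600

The first gamble pins u($1,779): it must equal 0.42·1 + 0.58·0 = 0.42.
Then u($2,436) = 0.31·u($5,000) + 0.69·u($1,779) = 0.31·1.00 + 0.69·0.42 = 0.5998.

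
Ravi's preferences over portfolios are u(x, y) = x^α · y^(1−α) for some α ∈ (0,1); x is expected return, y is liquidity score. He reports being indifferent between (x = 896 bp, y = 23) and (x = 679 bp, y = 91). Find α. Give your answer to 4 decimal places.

Indifference: 896^α · 23^(1−α) = 679^α · 91^(1−α).
(896/679)^α = (91/23)^(1−α); take logs: α·ln(896/679) = (1−α)·ln(91/23), i.e. α·0.2773193 = (1−α)·1.3753653.
With A = 0.2773193 and B = 1.3753653: α·A = (1−α)·B, so α = B/(A+B) = 1.3753653/1.6526846 ≈ 0.8322.

α ≈ 0.8322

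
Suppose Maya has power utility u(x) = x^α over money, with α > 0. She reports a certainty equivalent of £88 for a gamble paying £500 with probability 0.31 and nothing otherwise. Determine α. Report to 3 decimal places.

α ≈ 0.674

EU(lottery) = 0.31·500^α + 0.69·0 = 0.31·500^α.
Setting u(88) equal to that: 88^α = 0.31·500^α ⇒ (88/500)^α = 0.31.
Taking logs: α·ln(88/500) = ln(0.31), so α = -1.171183 / -1.737271 ≈ 0.674.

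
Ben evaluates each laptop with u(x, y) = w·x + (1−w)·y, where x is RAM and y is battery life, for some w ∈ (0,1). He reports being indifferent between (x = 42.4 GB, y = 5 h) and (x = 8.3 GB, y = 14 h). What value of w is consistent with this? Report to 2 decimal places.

w = 0.21

Indifference: w·42.4 + (1−w)·5 = w·8.3 + (1−w)·14.
Rearranging, 34.1·w − 9·(1−w) = 0.
Hence w = 9/(34.1+9) = 9/43.1 = 0.21.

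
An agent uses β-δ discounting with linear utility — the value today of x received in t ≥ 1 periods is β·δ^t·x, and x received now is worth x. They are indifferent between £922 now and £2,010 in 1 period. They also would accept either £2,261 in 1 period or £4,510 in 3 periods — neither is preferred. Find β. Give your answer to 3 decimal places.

β ≈ 0.648

From the later pair, β·δ^1·2261 = β·δ^3·4510; dividing through, δ^2 = 2261/4510 = 0.50133, so δ = 0.70805.
Now use the now-vs-future pair: 922 = β·δ·2010 gives β = 922/(0.70805·2010) ≈ 0.648.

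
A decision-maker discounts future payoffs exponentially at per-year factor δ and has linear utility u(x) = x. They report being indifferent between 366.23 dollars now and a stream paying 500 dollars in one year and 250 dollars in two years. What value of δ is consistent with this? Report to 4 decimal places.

Present value of the stream is 500·δ + 250·δ². Indifference gives 500δ + 250δ² = 366.23.
Rearranged: 250δ² + 500δ − 366.23 = 0.
δ = (−500 + √(500² + 4·250·366.23)) / (2·250) = (−500 + √616230.00) / 500 ≈ 0.5700.

δ ≈ 0.5700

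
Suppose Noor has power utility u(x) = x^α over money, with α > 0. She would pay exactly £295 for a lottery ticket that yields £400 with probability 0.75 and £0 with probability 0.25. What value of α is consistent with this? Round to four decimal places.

The lottery's expected utility is 0.75·u(400) + 0.25·u(0) = 0.75·400^α (since u(0) = 0 for α > 0).
Equating: 295^α = 0.75·400^α, i.e. 0.7375^α = 0.75.
α = ln(0.75) / ln(295/400) = -0.2876821/-0.3044892 ≈ 0.9448.

α ≈ 0.9448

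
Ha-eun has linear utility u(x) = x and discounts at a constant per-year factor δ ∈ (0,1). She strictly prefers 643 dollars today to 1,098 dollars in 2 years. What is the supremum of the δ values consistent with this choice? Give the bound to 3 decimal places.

δ < 0.765

Comparing present values: 643 > δ^2·1098.
Dividing by 1098: δ^2 < 0.58561. Both sides are positive, so the square root keeps the direction.
δ < (643/1098)^(1/2) ≈ 0.765.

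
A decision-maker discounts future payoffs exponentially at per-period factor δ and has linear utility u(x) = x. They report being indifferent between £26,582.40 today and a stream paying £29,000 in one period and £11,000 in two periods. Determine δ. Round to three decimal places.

The stream is worth 29000δ + 11000δ² today, so 29000δ + 11000δ² = 26582.40.
So 11000δ² + 29000δ − 26582.40 = 0.
The positive root is δ = [−29000 + √(29000² + 4·11000·26582.40)] / (2·11000) = (−29000 + 44840.000)/22000 ≈ 0.720.

δ ≈ 0.720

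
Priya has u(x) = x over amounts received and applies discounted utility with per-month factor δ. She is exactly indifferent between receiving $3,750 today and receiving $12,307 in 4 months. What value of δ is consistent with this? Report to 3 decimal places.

Indifference means u(3750) = δ^4 · u(12307), so δ^4 = u(3750)/u(12307).
With u(x) = x: δ^4 = 3750/12307 = 0.30470.
Hence δ = (0.30470)^(1/4) = 0.74297.

δ ≈ 0.743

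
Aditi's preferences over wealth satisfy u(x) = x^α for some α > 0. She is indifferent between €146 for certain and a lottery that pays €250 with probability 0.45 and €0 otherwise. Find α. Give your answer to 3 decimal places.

α ≈ 1.485

The lottery's expected utility is 0.45·u(250) + 0.55·u(0) = 0.45·250^α (since u(0) = 0 for α > 0).
Equating: 146^α = 0.45·250^α, i.e. 0.5840^α = 0.45.
Taking logs: α·ln(146/250) = ln(0.45), so α = -0.798508 / -0.537854 ≈ 1.485.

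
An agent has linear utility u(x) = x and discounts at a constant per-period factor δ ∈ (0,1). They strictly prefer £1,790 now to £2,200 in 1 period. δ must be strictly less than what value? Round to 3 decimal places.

The preference means 1790 > δ·2200.
Dividing through by 2200 gives δ < 0.81364.

δ < 0.814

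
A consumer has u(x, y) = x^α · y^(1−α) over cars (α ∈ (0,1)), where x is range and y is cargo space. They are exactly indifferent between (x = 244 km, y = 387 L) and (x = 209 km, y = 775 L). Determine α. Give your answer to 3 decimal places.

Indifference: 244^α · 387^(1−α) = 209^α · 775^(1−α).
Rearrange to (244/209)^α = (775/387)^(1−α) and take logs: α·0.154834 = (1−α)·0.694438.
With A = 0.154834 and B = 0.694438: α·A = (1−α)·B, so α = B/(A+B) = 0.694438/0.849272 ≈ 0.818.

α ≈ 0.818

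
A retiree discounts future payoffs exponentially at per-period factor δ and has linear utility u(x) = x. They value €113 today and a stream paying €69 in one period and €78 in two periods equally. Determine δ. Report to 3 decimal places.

The stream is worth 69δ + 78δ² today, so 69δ + 78δ² = 113.
So 78δ² + 69δ − 113 = 0.
The positive root is δ = [−69 + √(69² + 4·78·113)] / (2·78) = (−69 + 200.042)/156 ≈ 0.840.

δ ≈ 0.840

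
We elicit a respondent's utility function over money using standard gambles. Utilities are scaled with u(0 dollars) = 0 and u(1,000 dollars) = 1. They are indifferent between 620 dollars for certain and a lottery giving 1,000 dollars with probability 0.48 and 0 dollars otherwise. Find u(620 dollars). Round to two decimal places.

0.48

By the standard-gamble method, u(620 dollars) is just the indifference probability on the best outcome: 0.48.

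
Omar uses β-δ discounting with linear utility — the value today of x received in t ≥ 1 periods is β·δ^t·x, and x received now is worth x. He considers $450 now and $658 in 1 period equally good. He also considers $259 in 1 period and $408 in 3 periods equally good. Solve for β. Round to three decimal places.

Both payoffs in the second observation are in the future, so β drops out: δ^1·259 = δ^3·408 ⇒ δ^2 = 259/408 = 0.63480, so δ = 0.79675.
Now use the now-vs-future pair: 450 = β·δ·658 gives β = 450/(0.79675·658) ≈ 0.858.

β ≈ 0.858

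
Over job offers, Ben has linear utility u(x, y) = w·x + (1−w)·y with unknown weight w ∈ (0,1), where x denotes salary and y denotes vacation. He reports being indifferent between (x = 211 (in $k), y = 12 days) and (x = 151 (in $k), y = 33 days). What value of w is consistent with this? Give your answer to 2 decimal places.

Equating utilities: w·211 + (1−w)·12 = w·151 + (1−w)·33.
Collecting terms: w·60 = (1−w)·21.
So w/(1−w) = 21/60 = 0.3500, giving w = 21/(60+21) = 0.26.

w = 0.26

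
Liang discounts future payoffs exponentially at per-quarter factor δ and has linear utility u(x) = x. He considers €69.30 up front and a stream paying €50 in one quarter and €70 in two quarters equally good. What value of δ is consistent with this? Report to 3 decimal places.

δ ≈ 0.700

Present value of the stream is 50·δ + 70·δ². Indifference gives 50δ + 70δ² = 69.30.
Rearranged: 70δ² + 50δ − 69.30 = 0.
δ = (−50 + √(50² + 4·70·69.30)) / (2·70) = (−50 + √21904.00) / 140 ≈ 0.700.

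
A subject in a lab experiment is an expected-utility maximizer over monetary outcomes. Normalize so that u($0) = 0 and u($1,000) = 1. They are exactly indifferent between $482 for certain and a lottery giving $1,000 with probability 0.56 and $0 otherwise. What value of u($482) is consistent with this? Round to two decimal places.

0.56

By the standard-gamble method, u($482) is just the indifference probability on the best outcome: 0.56.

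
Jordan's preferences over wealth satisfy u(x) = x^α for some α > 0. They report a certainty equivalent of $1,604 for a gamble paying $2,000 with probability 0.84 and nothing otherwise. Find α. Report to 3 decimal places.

α ≈ 0.790

Since u(0) = 0, the lottery's EU is 0.84·2000^α.
Indifference: 1604^α = 0.84·2000^α, so (1604/2000)^α = 0.84.
Taking logs: α·ln(1604/2000) = ln(0.84), so α = -0.174353 / -0.220647 ≈ 0.790.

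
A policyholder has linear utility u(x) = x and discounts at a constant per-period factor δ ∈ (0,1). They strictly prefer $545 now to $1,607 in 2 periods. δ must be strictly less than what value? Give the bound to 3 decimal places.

The preference means 545 > δ^2·1607.
Dividing by 1607: δ^2 < 0.33914. Both sides are positive, so the square root keeps the direction.
δ < (545/1607)^(1/2) ≈ 0.582.

δ < 0.582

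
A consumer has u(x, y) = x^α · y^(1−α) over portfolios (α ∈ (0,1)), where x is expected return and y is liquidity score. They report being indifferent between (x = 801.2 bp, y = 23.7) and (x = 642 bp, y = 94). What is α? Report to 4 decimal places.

α ≈ 0.8615

Indifference: 801.2^α · 23.7^(1−α) = 642^α · 94^(1−α).
(801.2/642)^α = (94/23.7)^(1−α); take logs: α·ln(801.2/642) = (1−α)·ln(94/23.7), i.e. α·0.2215223 = (1−α)·1.3778197.
With A = 0.2215223 and B = 1.3778197: α·A = (1−α)·B, so α = B/(A+B) = 1.3778197/1.5993420 ≈ 0.8615.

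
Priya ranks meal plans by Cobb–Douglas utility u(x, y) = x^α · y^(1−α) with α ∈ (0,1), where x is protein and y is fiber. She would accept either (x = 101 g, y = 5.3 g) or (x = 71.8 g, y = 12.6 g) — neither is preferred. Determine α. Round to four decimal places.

α ≈ 0.7173

Indifference: 101^α · 5.3^(1−α) = 71.8^α · 12.6^(1−α).
Taking logs: α·ln 101 + (1−α)·ln 5.3 = α·ln 71.8 + (1−α)·ln 12.6, i.e. α·0.3412360 = (1−α)·0.8659900.
With A = 0.3412360 and B = 0.8659900: α·A = (1−α)·B, so α = B/(A+B) = 0.8659900/1.2072260 ≈ 0.7173.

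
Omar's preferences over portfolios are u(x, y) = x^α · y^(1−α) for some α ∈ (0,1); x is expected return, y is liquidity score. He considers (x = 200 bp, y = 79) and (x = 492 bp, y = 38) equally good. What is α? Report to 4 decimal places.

The Cobb–Douglas utilities coincide, so 200^α·79^(1−α) = 492^α·38^(1−α).
Taking logs: α·ln 200 + (1−α)·ln 79 = α·ln 492 + (1−α)·ln 38, i.e. α·-0.9001613 = (1−α)·-0.7318617.
Thus α·(-1.6320230) = -0.7318617, so α = -0.7318617/-1.6320230 ≈ 0.4484.

α ≈ 0.4484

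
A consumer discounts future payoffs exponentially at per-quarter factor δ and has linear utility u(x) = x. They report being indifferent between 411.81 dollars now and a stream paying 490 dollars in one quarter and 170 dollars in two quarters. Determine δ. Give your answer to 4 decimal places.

Equating present values: 411.81 = 490δ + 170δ².
So 170δ² + 490δ − 411.81 = 0.
By the quadratic formula (taking the positive root), δ = (−490 + √520130.80) / 340 ≈ 0.6800.

δ ≈ 0.6800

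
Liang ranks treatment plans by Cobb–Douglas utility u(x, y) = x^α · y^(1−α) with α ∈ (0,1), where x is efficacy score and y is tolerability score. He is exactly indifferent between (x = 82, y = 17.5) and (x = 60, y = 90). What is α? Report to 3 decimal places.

α ≈ 0.840

Set the two utilities equal: 82^α·17.5^(1−α) = 60^α·90^(1−α).
(82/60)^α = (90/17.5)^(1−α); take logs: α·ln(82/60) = (1−α)·ln(90/17.5), i.e. α·0.312375 = (1−α)·1.637609.
So α/(1−α) = (1.637609)/(0.312375) = 5.242446, and α = 5.242446/6.242446 ≈ 0.840.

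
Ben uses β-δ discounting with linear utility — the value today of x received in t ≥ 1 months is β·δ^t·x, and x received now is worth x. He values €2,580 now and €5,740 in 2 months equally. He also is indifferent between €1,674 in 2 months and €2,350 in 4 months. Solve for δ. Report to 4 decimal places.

Both payoffs in the second observation are in the future, so β drops out: δ^2·1674 = δ^4·2350 ⇒ δ^2 = 1674/2350 = 0.71234, so δ = 0.84400.

δ ≈ 0.8440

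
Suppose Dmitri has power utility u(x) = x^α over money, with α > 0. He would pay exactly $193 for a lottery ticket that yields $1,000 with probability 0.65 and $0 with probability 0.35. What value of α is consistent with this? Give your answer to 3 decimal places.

α ≈ 0.262

The lottery's expected utility is 0.65·u(1000) + 0.35·u(0) = 0.65·1000^α (since u(0) = 0 for α > 0).
Equating: 193^α = 0.65·1000^α, i.e. 0.1930^α = 0.65.
Taking logs: α·ln(193/1000) = ln(0.65), so α = -0.430783 / -1.645065 ≈ 0.262.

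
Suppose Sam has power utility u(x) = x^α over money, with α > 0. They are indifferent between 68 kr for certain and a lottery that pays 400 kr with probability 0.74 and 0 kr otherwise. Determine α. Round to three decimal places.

α ≈ 0.170

EU(lottery) = 0.74·400^α + 0.26·0 = 0.74·400^α.
Indifference: 68^α = 0.74·400^α, so (68/400)^α = 0.74.
Take logs: α = ln 0.74 / ln(68/400) ≈ 0.16993.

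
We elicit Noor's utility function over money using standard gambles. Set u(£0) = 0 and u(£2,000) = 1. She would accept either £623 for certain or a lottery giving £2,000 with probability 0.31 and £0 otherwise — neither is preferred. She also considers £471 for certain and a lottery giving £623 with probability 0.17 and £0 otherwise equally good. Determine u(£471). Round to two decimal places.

0.05

First, u(£623) = 0.31·u(£2,000) + 0.69·u(£0) = 0.31.
Chaining: u(£471) = 0.17·0.31 + 0.83·0.00 = 0.0527.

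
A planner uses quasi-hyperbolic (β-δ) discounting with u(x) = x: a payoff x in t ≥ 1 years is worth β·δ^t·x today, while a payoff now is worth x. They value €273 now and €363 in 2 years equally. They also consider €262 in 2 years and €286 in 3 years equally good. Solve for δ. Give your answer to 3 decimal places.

From the later pair, β·δ^2·262 = β·δ^3·286; dividing through, δ = 262/286 = 0.91608.

δ ≈ 0.916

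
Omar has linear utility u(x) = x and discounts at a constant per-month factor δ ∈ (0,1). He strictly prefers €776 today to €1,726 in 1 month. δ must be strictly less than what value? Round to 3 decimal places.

Comparing present values: 776 > δ·1726.
So δ < 776/1726 = 0.44959.

δ < 0.450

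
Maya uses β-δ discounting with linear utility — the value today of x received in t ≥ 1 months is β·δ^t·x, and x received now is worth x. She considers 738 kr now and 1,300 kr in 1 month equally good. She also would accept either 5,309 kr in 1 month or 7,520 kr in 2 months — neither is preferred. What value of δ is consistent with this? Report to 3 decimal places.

δ ≈ 0.706

From the later pair, β·δ^1·5309 = β·δ^2·7520; dividing through, δ = 5309/7520 = 0.70598.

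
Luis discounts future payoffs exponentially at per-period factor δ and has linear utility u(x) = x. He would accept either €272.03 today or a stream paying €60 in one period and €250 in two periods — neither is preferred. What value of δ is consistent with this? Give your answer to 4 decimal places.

The stream is worth 60δ + 250δ² today, so 60δ + 250δ² = 272.03.
So 250δ² + 60δ − 272.03 = 0.
By the quadratic formula (taking the positive root), δ = (−60 + √275630.00) / 500 ≈ 0.9300.

δ ≈ 0.9300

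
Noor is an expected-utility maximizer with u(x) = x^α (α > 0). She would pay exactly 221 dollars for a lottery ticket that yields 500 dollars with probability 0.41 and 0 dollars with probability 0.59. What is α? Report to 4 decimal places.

The lottery's expected utility is 0.41·u(500) + 0.59·u(0) = 0.41·500^α (since u(0) = 0 for α > 0).
Indifference: 221^α = 0.41·500^α, so (221/500)^α = 0.41.
Taking logs: α·ln(221/500) = ln(0.41), so α = -0.8915981 / -0.8164454 ≈ 1.0920.

α ≈ 1.0920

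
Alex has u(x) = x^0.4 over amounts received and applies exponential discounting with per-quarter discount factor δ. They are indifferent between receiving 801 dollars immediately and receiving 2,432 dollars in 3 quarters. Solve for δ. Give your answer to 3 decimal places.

δ ≈ 0.862

Equating discounted utilities: u(801) = δ^3·u(2432) ⇒ δ^3 = u(801)/u(2432).
With u(x) = x^0.4: δ^3 = 801^0.4/2432^0.4 = (801/2432)^0.4 = 0.64131.
So δ = 0.64131^(1/3) ≈ 0.862.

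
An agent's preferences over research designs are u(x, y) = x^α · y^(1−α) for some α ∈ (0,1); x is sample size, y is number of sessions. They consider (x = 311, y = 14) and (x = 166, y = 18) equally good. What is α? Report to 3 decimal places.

The Cobb–Douglas utilities coincide, so 311^α·14^(1−α) = 166^α·18^(1−α).
Rearrange to (311/166)^α = (18/14)^(1−α) and take logs: α·0.627805 = (1−α)·0.251314.
With A = 0.627805 and B = 0.251314: α·A = (1−α)·B, so α = B/(A+B) = 0.251314/0.879119 ≈ 0.286.

α ≈ 0.286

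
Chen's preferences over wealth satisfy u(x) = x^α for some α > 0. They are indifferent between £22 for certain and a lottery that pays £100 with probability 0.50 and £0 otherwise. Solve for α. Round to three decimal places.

Since u(0) = 0, the lottery's EU is 0.50·100^α.
Indifference: 22^α = 0.50·100^α, so (22/100)^α = 0.50.
Take logs: α = ln 0.50 / ln(22/100) ≈ 0.45779.

α ≈ 0.458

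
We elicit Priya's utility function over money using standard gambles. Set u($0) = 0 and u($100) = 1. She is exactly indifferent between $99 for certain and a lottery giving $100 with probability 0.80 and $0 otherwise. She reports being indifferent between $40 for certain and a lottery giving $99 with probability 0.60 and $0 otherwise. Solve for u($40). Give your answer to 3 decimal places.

First, u($99) = 0.80·u($100) + 0.20·u($0) = 0.80.
Then u($40) = 0.60·u($99) + 0.40·u($0) = 0.60·0.80 + 0.40·0.00 = 0.4800.

0.480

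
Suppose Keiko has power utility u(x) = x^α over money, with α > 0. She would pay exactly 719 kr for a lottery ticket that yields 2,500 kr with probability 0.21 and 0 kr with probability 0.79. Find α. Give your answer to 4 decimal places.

α ≈ 1.2523

EU(lottery) = 0.21·2500^α + 0.79·0 = 0.21·2500^α.
Setting u(719) equal to that: 719^α = 0.21·2500^α ⇒ (719/2500)^α = 0.21.
Take logs: α = ln 0.21 / ln(719/2500) ≈ 1.252341.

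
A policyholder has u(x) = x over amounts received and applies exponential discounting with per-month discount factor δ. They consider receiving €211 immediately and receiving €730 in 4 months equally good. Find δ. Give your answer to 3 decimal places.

δ ≈ 0.733

The payoff in 4 months is discounted by δ^4, so u(211) = δ^4·u(730) and δ^4 = u(211)/u(730).
With u(x) = x: δ^4 = 211/730 = 0.28904.
Taking the 4th root: δ = 0.28904^(1/4) ≈ 0.733.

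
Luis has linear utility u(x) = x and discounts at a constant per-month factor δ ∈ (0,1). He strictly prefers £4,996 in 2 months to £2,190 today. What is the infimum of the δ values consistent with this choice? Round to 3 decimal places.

δ > 0.662

The preference means 2190 < δ^2·4996.
Hence δ^2 > 2190/4996 = 0.43835, and x ↦ x^(1/2) is increasing on (0,∞).
δ > 0.43835^(1/2) = 0.662.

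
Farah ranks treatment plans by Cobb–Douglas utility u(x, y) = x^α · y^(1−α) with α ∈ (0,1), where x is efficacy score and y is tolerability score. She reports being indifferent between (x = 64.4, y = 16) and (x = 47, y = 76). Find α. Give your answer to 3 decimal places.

α ≈ 0.832

The Cobb–Douglas utilities coincide, so 64.4^α·16^(1−α) = 47^α·76^(1−α).
Rearrange to (64.4/47)^α = (76/16)^(1−α) and take logs: α·0.314966 = (1−α)·1.558145.
With A = 0.314966 and B = 1.558145: α·A = (1−α)·B, so α = B/(A+B) = 1.558145/1.873111 ≈ 0.832.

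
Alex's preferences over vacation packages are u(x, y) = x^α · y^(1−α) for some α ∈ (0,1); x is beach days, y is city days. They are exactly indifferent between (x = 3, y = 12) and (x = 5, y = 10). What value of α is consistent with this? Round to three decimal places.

Indifference: 3^α · 12^(1−α) = 5^α · 10^(1−α).
Taking logs: α·ln 3 + (1−α)·ln 12 = α·ln 5 + (1−α)·ln 10, i.e. α·-0.510826 = (1−α)·-0.182322.
With A = -0.510826 and B = -0.182322: α·A = (1−α)·B, so α = B/(A+B) = -0.182322/-0.693148 ≈ 0.263.

α ≈ 0.263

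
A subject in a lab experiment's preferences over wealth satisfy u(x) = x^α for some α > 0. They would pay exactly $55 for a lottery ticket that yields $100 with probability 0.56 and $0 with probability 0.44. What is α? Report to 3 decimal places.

α ≈ 0.970

Since u(0) = 0, the lottery's EU is 0.56·100^α.
Equating: 55^α = 0.56·100^α, i.e. 0.5500^α = 0.56.
Taking logs: α·ln(55/100) = ln(0.56), so α = -0.579818 / -0.597837 ≈ 0.970.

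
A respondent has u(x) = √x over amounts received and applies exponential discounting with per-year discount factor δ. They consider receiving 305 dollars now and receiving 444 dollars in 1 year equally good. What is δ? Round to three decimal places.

Indifference means u(305) = δ · u(444), so δ = u(305)/u(444).
With u(x) = √x: δ = √305/√444 = √(305/444) = 0.82882.

δ ≈ 0.829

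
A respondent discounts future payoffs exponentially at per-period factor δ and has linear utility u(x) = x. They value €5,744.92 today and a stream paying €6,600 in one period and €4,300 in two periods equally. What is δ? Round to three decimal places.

δ ≈ 0.620

Present value of the stream is 6600·δ + 4300·δ². Indifference gives 6600δ + 4300δ² = 5744.92.
That is, 4300δ² + 6600δ − 5744.92 = 0, a quadratic in δ.
The positive root is δ = [−6600 + √(6600² + 4·4300·5744.92)] / (2·4300) = (−6600 + 11932.000)/8600 ≈ 0.620.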